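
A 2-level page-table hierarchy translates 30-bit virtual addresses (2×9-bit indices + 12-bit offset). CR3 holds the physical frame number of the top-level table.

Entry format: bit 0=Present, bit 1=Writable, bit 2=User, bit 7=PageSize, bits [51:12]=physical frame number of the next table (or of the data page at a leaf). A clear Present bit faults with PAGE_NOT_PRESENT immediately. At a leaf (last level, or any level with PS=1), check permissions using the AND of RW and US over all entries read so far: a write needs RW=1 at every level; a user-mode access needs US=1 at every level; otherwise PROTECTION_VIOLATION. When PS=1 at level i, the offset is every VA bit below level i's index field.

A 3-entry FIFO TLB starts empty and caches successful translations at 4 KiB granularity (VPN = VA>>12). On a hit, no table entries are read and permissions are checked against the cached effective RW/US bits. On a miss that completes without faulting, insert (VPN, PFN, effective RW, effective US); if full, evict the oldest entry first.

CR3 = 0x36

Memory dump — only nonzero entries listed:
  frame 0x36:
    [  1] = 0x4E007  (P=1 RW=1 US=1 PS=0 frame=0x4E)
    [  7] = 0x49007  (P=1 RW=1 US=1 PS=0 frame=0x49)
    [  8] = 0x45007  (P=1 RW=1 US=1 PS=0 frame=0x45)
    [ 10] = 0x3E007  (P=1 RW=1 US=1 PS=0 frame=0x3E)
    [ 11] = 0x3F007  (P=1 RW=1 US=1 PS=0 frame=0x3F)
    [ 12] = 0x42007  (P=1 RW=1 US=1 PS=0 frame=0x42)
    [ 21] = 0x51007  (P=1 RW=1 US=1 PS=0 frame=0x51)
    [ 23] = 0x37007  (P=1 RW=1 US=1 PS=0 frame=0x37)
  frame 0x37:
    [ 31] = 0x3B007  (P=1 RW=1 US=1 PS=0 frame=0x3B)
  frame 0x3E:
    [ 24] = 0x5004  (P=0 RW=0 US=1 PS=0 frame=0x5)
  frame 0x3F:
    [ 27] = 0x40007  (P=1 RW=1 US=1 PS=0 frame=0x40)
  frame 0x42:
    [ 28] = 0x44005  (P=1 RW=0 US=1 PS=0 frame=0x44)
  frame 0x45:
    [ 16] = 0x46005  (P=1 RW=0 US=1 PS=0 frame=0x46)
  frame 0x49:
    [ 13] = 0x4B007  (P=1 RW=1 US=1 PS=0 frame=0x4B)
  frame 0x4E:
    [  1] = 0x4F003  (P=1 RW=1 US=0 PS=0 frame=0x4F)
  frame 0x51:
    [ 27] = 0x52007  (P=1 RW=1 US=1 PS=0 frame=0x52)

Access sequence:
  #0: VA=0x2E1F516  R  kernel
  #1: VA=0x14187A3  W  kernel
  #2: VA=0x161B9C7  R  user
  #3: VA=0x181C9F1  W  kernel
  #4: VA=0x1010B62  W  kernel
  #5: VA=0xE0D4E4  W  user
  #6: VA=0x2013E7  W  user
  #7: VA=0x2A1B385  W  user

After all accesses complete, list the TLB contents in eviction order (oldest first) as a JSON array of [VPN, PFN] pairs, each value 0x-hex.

Trace:
#0 VA=0x2E1F516 (r,kernel):
  L0: frame=0x36 idx=23 entry=0x37007 [P=1 RW=1 US=1 PS=0]
  L1: frame=0x37 idx=31 entry=0x3B007 [P=1 RW=1 US=1 PS=0]
  ⇒ phys 0x3B516  [2 reads]
#1 VA=0x14187A3 (w,kernel):
  L0: frame=0x36 idx=10 entry=0x3E007 [P=1 RW=1 US=1 PS=0]
  L1: frame=0x3E idx=24 entry=0x5004 [P=0 RW=0 US=1 PS=0]
  ✗ PAGE_NOT_PRESENT  [2 reads]
#2 VA=0x161B9C7 (r,user):
  L0: frame=0x36 idx=11 entry=0x3F007 [P=1 RW=1 US=1 PS=0]
  L1: frame=0x3F idx=27 entry=0x40007 [P=1 RW=1 US=1 PS=0]
  ⇒ phys 0x409C7  [2 reads]
#3 VA=0x181C9F1 (w,kernel):
  L0: frame=0x36 idx=12 entry=0x42007 [P=1 RW=1 US=1 PS=0]
  L1: frame=0x42 idx=28 entry=0x44005 [P=1 RW=0 US=1 PS=0]
  ✗ PROTECTION_VIOLATION  [2 reads]
#4 VA=0x1010B62 (w,kernel):
  L0: frame=0x36 idx=8 entry=0x45007 [P=1 RW=1 US=1 PS=0]
  L1: frame=0x45 idx=16 entry=0x46005 [P=1 RW=0 US=1 PS=0]
  ✗ PROTECTION_VIOLATION  [2 reads]
#5 VA=0xE0D4E4 (w,user):
  L0: frame=0x36 idx=7 entry=0x49007 [P=1 RW=1 US=1 PS=0]
  L1: frame=0x49 idx=13 entry=0x4B007 [P=1 RW=1 US=1 PS=0]
  ⇒ phys 0x4B4E4  [2 reads]
#6 VA=0x2013E7 (w,user):
  L0: frame=0x36 idx=1 entry=0x4E007 [P=1 RW=1 US=1 PS=0]
  L1: frame=0x4E idx=1 entry=0x4F003 [P=1 RW=1 US=0 PS=0]
  ✗ PROTECTION_VIOLATION  [2 reads]
#7 VA=0x2A1B385 (w,user):
  L0: frame=0x36 idx=21 entry=0x51007 [P=1 RW=1 US=1 PS=0]
  L1: frame=0x51 idx=27 entry=0x52007 [P=1 RW=1 US=1 PS=0]
  ⇒ phys 0x52385  [2 reads]

TLB: [["0x161B", "0x40"], ["0xE0D", "0x4B"], ["0x2A1B", "0x52"]]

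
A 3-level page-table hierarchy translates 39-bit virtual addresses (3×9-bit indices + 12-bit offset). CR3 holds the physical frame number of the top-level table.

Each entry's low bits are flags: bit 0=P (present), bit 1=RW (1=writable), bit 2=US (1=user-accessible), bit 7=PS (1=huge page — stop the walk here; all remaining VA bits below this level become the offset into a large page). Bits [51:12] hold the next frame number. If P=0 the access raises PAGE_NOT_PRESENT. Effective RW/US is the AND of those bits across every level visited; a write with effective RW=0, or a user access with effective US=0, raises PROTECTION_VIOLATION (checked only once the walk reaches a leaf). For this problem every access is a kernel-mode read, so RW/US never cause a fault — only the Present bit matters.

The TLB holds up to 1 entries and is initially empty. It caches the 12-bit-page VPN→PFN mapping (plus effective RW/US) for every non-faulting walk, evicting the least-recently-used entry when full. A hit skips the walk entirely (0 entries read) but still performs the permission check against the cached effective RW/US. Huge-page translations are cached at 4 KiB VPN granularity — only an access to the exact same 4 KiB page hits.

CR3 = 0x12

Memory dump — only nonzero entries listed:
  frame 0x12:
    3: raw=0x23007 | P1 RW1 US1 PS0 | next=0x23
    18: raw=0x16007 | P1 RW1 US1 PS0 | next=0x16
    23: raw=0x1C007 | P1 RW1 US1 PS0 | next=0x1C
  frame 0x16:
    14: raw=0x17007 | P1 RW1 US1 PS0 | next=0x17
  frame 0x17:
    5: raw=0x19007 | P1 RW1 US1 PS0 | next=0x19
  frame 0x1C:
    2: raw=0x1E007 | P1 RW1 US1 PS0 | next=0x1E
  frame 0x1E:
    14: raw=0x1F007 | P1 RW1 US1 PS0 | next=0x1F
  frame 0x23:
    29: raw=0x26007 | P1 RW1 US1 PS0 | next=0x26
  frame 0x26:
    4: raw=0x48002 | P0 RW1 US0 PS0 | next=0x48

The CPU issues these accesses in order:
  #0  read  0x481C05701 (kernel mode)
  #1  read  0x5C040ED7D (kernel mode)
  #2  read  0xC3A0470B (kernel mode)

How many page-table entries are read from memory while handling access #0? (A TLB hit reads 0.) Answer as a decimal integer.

Walk each access:
#0 VA=0x481C05701 (r,kernel):
  L0 @0x12[18] → 0x16007  P=1,RW=1,US=1,PS=0
  L1 @0x16[14] → 0x17007  P=1,RW=1,US=1,PS=0
  L2 @0x17[5] → 0x19007  P=1,RW=1,US=1,PS=0
  → PA=0x19701  (3 entries read)
#1 VA=0x5C040ED7D (r,kernel):
  L0 @0x12[23] → 0x1C007  P=1,RW=1,US=1,PS=0
  L1 @0x1C[2] → 0x1E007  P=1,RW=1,US=1,PS=0
  L2 @0x1E[14] → 0x1F007  P=1,RW=1,US=1,PS=0
  → PA=0x1FD7D  (3 entries read)
#2 VA=0xC3A0470B (r,kernel):
  L0 @0x12[3] → 0x23007  P=1,RW=1,US=1,PS=0
  L1 @0x23[29] → 0x26007  P=1,RW=1,US=1,PS=0
  L2 @0x26[4] → 0x48002  P=0,RW=1,US=0,PS=0
  ✗ PAGE_NOT_PRESENT  [3 reads]

Entries read for #0: 3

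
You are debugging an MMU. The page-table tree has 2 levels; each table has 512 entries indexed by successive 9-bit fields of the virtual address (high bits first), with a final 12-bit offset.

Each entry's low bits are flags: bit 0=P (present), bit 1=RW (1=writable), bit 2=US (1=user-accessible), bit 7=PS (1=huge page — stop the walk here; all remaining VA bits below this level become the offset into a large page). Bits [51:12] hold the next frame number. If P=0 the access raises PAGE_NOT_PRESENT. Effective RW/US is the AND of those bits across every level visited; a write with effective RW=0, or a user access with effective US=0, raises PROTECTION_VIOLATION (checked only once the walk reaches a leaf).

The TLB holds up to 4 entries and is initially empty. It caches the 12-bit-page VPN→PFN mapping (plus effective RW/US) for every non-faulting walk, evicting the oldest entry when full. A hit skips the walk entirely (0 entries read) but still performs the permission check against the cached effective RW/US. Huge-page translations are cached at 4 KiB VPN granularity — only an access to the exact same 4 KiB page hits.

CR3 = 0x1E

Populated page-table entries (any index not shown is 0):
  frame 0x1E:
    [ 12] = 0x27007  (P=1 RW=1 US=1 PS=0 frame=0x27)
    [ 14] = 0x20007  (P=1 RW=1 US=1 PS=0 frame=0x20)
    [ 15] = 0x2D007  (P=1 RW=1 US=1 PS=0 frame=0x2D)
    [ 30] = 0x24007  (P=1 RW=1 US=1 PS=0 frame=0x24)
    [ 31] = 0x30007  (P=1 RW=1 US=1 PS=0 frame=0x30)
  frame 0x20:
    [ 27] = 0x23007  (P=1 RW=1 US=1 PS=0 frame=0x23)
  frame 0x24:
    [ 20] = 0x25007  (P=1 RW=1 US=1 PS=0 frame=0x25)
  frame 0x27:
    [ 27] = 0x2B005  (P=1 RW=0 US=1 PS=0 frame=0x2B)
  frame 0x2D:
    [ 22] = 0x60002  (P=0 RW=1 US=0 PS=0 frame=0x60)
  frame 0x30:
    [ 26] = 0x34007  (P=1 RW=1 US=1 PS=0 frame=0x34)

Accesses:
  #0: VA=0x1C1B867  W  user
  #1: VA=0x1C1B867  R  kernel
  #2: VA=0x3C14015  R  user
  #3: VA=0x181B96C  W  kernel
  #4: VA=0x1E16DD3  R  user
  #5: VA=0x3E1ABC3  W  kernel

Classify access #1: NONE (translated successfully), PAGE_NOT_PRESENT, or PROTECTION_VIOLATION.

Walk each access:
#0 VA=0x1C1B867 (w,user):
  [0] read 0x1E idx=14: raw=0x20007 flags P=1 W=1 U=1 S=0
  [1] read 0x20 idx=27: raw=0x23007 flags P=1 W=1 U=1 S=0
  ⇒ phys 0x23867  [2 reads]
#1 VA=0x1C1B867 (r,kernel):
  TLB hit vpn=0x1C1B → PA=0x23867
#2 VA=0x3C14015 (r,user):
  [0] read 0x1E idx=30: raw=0x24007 flags P=1 W=1 U=1 S=0
  [1] read 0x24 idx=20: raw=0x25007 flags P=1 W=1 U=1 S=0
  ⇒ phys 0x25015  [2 reads]
#3 VA=0x181B96C (w,kernel):
  [0] read 0x1E idx=12: raw=0x27007 flags P=1 W=1 U=1 S=0
  [1] read 0x27 idx=27: raw=0x2B005 flags P=1 W=0 U=1 S=0
  → PROTECTION_VIOLATION  (2 entries read)
#4 VA=0x1E16DD3 (r,user):
  [0] read 0x1E idx=15: raw=0x2D007 flags P=1 W=1 U=1 S=0
  [1] read 0x2D idx=22: raw=0x60002 flags P=0 W=1 U=0 S=0
  → PAGE_NOT_PRESENT  (2 entries read)
#5 VA=0x3E1ABC3 (w,kernel):
  [0] read 0x1E idx=31: raw=0x30007 flags P=1 W=1 U=1 S=0
  [1] read 0x30 idx=26: raw=0x34007 flags P=1 W=1 U=1 S=0
  ⇒ phys 0x34BC3  [2 reads]

Access #1 fault: NONE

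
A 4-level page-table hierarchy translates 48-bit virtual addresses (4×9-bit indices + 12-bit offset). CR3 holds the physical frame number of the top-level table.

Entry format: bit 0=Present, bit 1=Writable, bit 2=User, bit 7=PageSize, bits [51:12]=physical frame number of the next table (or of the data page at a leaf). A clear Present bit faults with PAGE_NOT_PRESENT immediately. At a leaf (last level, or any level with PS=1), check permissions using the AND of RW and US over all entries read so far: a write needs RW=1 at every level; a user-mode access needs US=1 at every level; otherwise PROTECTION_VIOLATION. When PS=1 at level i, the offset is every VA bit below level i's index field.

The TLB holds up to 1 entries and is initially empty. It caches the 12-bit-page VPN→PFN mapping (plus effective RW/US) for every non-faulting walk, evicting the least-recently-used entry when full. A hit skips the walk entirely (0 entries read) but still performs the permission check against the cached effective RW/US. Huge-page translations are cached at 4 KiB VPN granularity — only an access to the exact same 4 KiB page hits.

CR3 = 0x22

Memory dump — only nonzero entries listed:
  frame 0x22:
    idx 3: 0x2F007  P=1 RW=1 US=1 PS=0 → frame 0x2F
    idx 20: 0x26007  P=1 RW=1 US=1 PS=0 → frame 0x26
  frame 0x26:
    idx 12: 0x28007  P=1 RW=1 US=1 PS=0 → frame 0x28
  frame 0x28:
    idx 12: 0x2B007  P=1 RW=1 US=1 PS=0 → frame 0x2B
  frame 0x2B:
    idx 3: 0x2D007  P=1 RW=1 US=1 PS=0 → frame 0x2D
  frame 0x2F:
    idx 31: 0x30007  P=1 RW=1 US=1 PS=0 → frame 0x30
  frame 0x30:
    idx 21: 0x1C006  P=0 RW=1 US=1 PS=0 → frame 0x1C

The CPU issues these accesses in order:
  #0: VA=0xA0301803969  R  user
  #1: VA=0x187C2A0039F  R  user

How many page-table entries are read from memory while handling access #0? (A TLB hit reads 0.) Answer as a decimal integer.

Walk each access:
#0 VA=0xA0301803969 (r,user):
  lvl0: tbl 0x22, slot 20 ⇒ 0x26007 (P1/RW1/US1/PS0)
  lvl1: tbl 0x26, slot 12 ⇒ 0x28007 (P1/RW1/US1/PS0)
  lvl2: tbl 0x28, slot 12 ⇒ 0x2B007 (P1/RW1/US1/PS0)
  lvl3: tbl 0x2B, slot 3 ⇒ 0x2D007 (P1/RW1/US1/PS0)
  ✓ 0x2D969  — 4 lookups
#1 VA=0x187C2A0039F (r,user):
  lvl0: tbl 0x22, slot 3 ⇒ 0x2F007 (P1/RW1/US1/PS0)
  lvl1: tbl 0x2F, slot 31 ⇒ 0x30007 (P1/RW1/US1/PS0)
  lvl2: tbl 0x30, slot 21 ⇒ 0x1C006 (P0/RW1/US1/PS0)
  ⇒ fault: PAGE_NOT_PRESENT  — 3 lookups

Entries read for #0: 4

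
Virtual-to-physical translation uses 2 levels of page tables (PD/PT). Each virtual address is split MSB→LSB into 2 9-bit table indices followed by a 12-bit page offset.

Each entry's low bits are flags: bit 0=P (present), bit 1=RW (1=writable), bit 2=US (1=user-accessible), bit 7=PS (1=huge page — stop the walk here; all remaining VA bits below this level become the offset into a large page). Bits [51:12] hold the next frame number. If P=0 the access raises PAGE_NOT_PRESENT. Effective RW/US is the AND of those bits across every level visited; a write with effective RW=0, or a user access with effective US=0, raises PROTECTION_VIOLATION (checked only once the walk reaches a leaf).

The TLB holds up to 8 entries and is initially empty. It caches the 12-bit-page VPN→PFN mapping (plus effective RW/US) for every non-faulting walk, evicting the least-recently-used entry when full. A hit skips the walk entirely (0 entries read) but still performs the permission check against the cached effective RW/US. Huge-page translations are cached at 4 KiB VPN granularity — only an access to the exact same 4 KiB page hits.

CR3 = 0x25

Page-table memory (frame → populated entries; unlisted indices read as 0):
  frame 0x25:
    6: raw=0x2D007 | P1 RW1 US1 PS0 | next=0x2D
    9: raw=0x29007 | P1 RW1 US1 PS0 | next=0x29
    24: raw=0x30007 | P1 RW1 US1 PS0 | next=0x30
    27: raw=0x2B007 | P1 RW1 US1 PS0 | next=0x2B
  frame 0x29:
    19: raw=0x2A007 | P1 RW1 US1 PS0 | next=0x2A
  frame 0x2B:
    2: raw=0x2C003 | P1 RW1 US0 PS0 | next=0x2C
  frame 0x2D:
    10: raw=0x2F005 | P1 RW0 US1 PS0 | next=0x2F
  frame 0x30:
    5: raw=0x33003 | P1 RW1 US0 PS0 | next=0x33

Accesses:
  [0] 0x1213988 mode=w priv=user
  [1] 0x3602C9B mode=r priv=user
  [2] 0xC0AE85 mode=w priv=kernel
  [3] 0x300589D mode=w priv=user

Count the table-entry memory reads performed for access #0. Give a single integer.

Trace:
#0 VA=0x1213988 (w,user):
  L0 @0x25[9] → 0x29007  P=1,RW=1,US=1,PS=0
  L1 @0x29[19] → 0x2A007  P=1,RW=1,US=1,PS=0
  ⇒ phys 0x2A988  [2 reads]
#1 VA=0x3602C9B (r,user):
  L0 @0x25[27] → 0x2B007  P=1,RW=1,US=1,PS=0
  L1 @0x2B[2] → 0x2C003  P=1,RW=1,US=0,PS=0
  ✗ PROTECTION_VIOLATION  [2 reads]
#2 VA=0xC0AE85 (w,kernel):
  L0 @0x25[6] → 0x2D007  P=1,RW=1,US=1,PS=0
  L1 @0x2D[10] → 0x2F005  P=1,RW=0,US=1,PS=0
  ✗ PROTECTION_VIOLATION  [2 reads]
#3 VA=0x300589D (w,user):
  L0 @0x25[24] → 0x30007  P=1,RW=1,US=1,PS=0
  L1 @0x30[5] → 0x33003  P=1,RW=1,US=0,PS=0
  ✗ PROTECTION_VIOLATION  [2 reads]

Entries read for #0: 2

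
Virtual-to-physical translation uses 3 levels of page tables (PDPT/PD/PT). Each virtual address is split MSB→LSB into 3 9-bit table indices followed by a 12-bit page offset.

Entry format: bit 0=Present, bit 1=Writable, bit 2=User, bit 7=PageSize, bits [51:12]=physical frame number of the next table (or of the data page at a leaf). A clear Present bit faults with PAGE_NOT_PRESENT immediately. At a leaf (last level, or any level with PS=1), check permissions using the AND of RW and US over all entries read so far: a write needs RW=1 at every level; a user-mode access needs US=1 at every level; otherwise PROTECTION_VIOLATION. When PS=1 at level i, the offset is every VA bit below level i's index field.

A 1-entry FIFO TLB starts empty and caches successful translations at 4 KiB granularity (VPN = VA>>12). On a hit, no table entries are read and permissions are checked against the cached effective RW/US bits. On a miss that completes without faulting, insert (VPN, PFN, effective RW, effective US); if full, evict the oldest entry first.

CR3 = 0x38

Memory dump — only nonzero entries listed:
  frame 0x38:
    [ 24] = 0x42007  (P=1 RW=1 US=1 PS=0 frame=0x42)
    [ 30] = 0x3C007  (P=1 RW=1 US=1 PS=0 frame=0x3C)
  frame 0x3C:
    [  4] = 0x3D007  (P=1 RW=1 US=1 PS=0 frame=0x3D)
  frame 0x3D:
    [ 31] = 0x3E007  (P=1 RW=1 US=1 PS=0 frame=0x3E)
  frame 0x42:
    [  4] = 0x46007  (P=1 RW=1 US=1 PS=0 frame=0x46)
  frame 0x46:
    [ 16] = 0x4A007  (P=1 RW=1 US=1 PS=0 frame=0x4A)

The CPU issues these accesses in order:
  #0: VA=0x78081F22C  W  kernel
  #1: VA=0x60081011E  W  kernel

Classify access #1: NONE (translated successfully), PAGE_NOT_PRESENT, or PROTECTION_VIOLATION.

Walk each access:
#0 VA=0x78081F22C (w,kernel):
  L0 @0x38[30] → 0x3C007  P=1,RW=1,US=1,PS=0
  L1 @0x3C[4] → 0x3D007  P=1,RW=1,US=1,PS=0
  L2 @0x3D[31] → 0x3E007  P=1,RW=1,US=1,PS=0
  → PA=0x3E22C  (3 entries read)
#1 VA=0x60081011E (w,kernel):
  L0 @0x38[24] → 0x42007  P=1,RW=1,US=1,PS=0
  L1 @0x42[4] → 0x46007  P=1,RW=1,US=1,PS=0
  L2 @0x46[16] → 0x4A007  P=1,RW=1,US=1,PS=0
  → PA=0x4A11E  (3 entries read)

Access #1 fault: NONE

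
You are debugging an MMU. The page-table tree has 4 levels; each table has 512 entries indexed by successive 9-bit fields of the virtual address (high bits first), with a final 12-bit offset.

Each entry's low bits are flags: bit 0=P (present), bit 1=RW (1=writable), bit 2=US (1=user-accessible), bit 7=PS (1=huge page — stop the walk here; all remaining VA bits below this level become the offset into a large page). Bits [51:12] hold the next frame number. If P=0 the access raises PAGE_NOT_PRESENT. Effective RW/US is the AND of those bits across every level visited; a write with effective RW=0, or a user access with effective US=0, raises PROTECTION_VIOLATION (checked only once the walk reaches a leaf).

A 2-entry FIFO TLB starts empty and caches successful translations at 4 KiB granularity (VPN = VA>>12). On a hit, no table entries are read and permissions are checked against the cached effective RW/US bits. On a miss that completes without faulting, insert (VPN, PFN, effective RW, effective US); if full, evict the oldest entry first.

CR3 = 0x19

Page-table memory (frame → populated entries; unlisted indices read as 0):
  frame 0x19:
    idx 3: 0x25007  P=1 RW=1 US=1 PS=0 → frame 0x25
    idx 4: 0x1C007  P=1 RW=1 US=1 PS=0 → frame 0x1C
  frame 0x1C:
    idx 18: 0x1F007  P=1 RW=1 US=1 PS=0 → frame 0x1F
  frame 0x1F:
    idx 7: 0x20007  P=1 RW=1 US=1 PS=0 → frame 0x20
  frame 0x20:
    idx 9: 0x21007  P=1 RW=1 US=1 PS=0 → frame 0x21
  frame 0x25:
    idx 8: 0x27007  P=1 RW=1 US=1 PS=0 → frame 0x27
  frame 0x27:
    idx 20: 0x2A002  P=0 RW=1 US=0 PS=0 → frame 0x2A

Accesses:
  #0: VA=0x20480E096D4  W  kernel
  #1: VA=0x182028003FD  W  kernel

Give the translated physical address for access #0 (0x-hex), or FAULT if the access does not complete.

Trace:
#0 VA=0x20480E096D4 (w,kernel):
  lvl0: tbl 0x19, slot 4 ⇒ 0x1C007 (P1/RW1/US1/PS0)
  lvl1: tbl 0x1C, slot 18 ⇒ 0x1F007 (P1/RW1/US1/PS0)
  lvl2: tbl 0x1F, slot 7 ⇒ 0x20007 (P1/RW1/US1/PS0)
  lvl3: tbl 0x20, slot 9 ⇒ 0x21007 (P1/RW1/US1/PS0)
  → PA=0x216D4  (4 entries read)
#1 VA=0x182028003FD (w,kernel):
  lvl0: tbl 0x19, slot 3 ⇒ 0x25007 (P1/RW1/US1/PS0)
  lvl1: tbl 0x25, slot 8 ⇒ 0x27007 (P1/RW1/US1/PS0)
  lvl2: tbl 0x27, slot 20 ⇒ 0x2A002 (P0/RW1/US0/PS0)
  → PAGE_NOT_PRESENT  (3 entries read)

Access #0 PA: 0x216D4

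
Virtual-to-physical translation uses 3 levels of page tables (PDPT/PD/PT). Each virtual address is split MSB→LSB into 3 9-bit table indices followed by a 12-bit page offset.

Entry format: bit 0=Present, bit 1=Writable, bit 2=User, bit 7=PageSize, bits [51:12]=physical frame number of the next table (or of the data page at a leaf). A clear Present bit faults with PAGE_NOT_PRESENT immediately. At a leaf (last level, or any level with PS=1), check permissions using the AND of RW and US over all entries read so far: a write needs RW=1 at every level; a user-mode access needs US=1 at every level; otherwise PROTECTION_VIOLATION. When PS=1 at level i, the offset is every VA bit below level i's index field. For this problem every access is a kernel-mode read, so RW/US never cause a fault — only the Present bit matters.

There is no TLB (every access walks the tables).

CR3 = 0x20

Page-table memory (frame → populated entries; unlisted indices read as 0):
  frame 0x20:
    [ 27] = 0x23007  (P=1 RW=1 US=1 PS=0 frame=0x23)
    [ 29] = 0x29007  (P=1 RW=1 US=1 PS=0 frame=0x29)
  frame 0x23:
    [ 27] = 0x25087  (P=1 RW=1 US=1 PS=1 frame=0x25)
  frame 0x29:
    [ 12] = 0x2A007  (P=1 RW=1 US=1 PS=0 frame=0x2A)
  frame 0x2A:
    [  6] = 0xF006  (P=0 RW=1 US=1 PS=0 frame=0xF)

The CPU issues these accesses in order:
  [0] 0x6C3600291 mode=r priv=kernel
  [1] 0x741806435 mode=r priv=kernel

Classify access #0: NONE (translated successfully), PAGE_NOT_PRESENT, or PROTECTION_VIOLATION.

Per-access translation:
#0 VA=0x6C3600291 (r,kernel):
  L0: frame=0x20 idx=27 entry=0x23007 [P=1 RW=1 US=1 PS=0]
  L1: frame=0x23 idx=27 entry=0x25087 [P=1 RW=1 US=1 PS=1]
  ⇒ phys 0x25291 (huge @L1)  [2 reads]
#1 VA=0x741806435 (r,kernel):
  L0: frame=0x20 idx=29 entry=0x29007 [P=1 RW=1 US=1 PS=0]
  L1: frame=0x29 idx=12 entry=0x2A007 [P=1 RW=1 US=1 PS=0]
  L2: frame=0x2A idx=6 entry=0xF006 [P=0 RW=1 US=1 PS=0]
  ⇒ fault: PAGE_NOT_PRESENT  — 3 lookups

Access #0 fault: NONE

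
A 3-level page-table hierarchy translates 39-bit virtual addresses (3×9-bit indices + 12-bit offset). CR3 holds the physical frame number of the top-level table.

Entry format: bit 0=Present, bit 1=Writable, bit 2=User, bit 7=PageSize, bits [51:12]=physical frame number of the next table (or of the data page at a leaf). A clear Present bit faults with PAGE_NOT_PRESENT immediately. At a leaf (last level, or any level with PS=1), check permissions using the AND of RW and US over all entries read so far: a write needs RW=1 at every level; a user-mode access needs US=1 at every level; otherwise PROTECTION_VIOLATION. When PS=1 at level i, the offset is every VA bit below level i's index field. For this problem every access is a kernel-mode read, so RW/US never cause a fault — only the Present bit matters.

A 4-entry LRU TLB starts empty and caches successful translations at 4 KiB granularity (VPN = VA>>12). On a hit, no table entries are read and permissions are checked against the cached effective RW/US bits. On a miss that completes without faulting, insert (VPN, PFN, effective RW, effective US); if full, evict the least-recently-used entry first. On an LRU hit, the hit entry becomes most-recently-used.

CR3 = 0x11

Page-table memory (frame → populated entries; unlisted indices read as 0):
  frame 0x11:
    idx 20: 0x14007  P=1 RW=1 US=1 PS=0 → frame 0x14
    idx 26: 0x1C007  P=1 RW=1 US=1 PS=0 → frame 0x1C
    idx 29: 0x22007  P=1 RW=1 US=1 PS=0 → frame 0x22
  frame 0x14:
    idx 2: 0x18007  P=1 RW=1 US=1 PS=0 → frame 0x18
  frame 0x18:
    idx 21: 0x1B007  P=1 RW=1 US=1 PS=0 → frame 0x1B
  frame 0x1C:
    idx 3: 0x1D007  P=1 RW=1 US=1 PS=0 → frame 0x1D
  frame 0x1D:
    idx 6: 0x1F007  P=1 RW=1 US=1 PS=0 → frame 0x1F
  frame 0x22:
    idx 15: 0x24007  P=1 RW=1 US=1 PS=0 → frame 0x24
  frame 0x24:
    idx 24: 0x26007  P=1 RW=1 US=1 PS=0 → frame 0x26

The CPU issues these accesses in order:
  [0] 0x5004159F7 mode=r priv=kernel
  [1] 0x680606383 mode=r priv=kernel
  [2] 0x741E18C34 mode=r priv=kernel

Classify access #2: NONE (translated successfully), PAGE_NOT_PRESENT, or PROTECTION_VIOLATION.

Walk each access:
#0 VA=0x5004159F7 (r,kernel):
  L0 @0x11[20] → 0x14007  P=1,RW=1,US=1,PS=0
  L1 @0x14[2] → 0x18007  P=1,RW=1,US=1,PS=0
  L2 @0x18[21] → 0x1B007  P=1,RW=1,US=1,PS=0
  ⇒ phys 0x1B9F7  [3 reads]
#1 VA=0x680606383 (r,kernel):
  L0 @0x11[26] → 0x1C007  P=1,RW=1,US=1,PS=0
  L1 @0x1C[3] → 0x1D007  P=1,RW=1,US=1,PS=0
  L2 @0x1D[6] → 0x1F007  P=1,RW=1,US=1,PS=0
  ⇒ phys 0x1F383  [3 reads]
#2 VA=0x741E18C34 (r,kernel):
  L0 @0x11[29] → 0x22007  P=1,RW=1,US=1,PS=0
  L1 @0x22[15] → 0x24007  P=1,RW=1,US=1,PS=0
  L2 @0x24[24] → 0x26007  P=1,RW=1,US=1,PS=0
  ⇒ phys 0x26C34  [3 reads]

Access #2 fault: NONE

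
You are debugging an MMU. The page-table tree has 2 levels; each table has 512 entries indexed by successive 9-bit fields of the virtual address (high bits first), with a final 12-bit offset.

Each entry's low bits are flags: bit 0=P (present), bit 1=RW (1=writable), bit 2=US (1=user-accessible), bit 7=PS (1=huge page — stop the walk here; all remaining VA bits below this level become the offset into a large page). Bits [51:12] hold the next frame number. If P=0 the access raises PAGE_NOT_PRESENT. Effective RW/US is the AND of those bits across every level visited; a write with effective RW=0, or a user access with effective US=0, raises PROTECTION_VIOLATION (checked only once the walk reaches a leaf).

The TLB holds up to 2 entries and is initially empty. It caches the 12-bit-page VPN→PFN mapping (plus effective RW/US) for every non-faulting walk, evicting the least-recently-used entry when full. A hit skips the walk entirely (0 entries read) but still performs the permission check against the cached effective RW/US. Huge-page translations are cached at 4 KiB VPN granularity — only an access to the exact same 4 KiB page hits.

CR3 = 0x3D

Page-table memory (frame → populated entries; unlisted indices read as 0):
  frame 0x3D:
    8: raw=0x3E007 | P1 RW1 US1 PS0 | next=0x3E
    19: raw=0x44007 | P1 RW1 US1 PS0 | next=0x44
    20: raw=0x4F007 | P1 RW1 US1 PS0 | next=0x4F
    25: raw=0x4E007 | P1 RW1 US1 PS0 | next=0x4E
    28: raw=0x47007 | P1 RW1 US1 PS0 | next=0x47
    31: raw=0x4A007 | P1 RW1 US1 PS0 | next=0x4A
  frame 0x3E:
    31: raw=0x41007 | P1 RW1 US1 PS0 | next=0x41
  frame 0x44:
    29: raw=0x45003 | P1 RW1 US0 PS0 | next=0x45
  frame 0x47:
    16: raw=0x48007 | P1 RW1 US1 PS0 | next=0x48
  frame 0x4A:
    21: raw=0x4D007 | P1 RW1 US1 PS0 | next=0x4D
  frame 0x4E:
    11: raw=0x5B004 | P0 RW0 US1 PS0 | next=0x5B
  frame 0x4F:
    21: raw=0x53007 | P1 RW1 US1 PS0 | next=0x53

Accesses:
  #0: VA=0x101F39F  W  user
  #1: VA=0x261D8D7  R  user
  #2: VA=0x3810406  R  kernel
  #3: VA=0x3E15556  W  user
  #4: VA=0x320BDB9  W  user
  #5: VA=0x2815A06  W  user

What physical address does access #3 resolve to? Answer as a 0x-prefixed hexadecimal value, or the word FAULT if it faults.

Walk each access:
#0 VA=0x101F39F (w,user):
  lvl0: tbl 0x3D, slot 8 ⇒ 0x3E007 (P1/RW1/US1/PS0)
  lvl1: tbl 0x3E, slot 31 ⇒ 0x41007 (P1/RW1/US1/PS0)
  ✓ 0x4139F  — 2 lookups
#1 VA=0x261D8D7 (r,user):
  lvl0: tbl 0x3D, slot 19 ⇒ 0x44007 (P1/RW1/US1/PS0)
  lvl1: tbl 0x44, slot 29 ⇒ 0x45003 (P1/RW1/US0/PS0)
  ✗ PROTECTION_VIOLATION  [2 reads]
#2 VA=0x3810406 (r,kernel):
  lvl0: tbl 0x3D, slot 28 ⇒ 0x47007 (P1/RW1/US1/PS0)
  lvl1: tbl 0x47, slot 16 ⇒ 0x48007 (P1/RW1/US1/PS0)
  ✓ 0x48406  — 2 lookups
#3 VA=0x3E15556 (w,user):
  lvl0: tbl 0x3D, slot 31 ⇒ 0x4A007 (P1/RW1/US1/PS0)
  lvl1: tbl 0x4A, slot 21 ⇒ 0x4D007 (P1/RW1/US1/PS0)
  ✓ 0x4D556  — 2 lookups
#4 VA=0x320BDB9 (w,user):
  lvl0: tbl 0x3D, slot 25 ⇒ 0x4E007 (P1/RW1/US1/PS0)
  lvl1: tbl 0x4E, slot 11 ⇒ 0x5B004 (P0/RW0/US1/PS0)
  ✗ PAGE_NOT_PRESENT  [2 reads]
#5 VA=0x2815A06 (w,user):
  lvl0: tbl 0x3D, slot 20 ⇒ 0x4F007 (P1/RW1/US1/PS0)
  lvl1: tbl 0x4F, slot 21 ⇒ 0x53007 (P1/RW1/US1/PS0)
  ✓ 0x53A06  — 2 lookups

Access #3 PA: 0x4D556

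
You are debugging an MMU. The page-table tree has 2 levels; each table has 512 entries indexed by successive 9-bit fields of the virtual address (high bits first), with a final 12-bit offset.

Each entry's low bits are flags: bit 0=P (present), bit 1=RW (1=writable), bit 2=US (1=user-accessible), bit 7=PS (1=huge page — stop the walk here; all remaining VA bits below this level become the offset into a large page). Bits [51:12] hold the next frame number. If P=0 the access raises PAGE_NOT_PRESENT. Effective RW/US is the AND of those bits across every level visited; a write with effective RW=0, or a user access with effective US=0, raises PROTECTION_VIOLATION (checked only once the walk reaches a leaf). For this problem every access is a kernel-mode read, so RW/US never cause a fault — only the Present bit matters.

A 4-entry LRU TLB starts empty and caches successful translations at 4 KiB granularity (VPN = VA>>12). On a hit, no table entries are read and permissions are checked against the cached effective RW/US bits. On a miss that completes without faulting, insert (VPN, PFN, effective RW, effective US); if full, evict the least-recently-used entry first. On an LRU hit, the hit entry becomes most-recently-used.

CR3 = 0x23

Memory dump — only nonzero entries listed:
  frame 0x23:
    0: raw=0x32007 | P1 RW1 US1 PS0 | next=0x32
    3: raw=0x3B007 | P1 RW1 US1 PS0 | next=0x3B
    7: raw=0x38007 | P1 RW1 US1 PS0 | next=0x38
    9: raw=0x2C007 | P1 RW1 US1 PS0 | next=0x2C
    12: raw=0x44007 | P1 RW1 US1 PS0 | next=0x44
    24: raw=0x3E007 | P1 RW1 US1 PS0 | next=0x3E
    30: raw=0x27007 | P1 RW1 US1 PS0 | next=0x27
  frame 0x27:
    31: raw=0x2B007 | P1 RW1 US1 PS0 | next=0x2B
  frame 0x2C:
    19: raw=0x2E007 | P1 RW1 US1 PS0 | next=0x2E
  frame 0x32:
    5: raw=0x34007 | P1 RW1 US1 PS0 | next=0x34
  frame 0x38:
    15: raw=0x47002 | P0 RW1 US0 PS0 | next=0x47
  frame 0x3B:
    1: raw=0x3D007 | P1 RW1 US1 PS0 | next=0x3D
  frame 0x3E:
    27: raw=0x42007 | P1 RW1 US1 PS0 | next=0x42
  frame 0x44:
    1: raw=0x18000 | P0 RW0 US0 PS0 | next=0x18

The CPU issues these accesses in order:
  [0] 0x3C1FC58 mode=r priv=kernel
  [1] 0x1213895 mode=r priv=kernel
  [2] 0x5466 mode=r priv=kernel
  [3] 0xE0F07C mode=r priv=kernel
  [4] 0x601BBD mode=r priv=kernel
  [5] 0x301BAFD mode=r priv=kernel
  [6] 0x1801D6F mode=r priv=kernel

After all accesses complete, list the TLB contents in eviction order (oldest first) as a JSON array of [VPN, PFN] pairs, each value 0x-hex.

Walk each access:
#0 VA=0x3C1FC58 (r,kernel):
  lvl0: tbl 0x23, slot 30 ⇒ 0x27007 (P1/RW1/US1/PS0)
  lvl1: tbl 0x27, slot 31 ⇒ 0x2B007 (P1/RW1/US1/PS0)
  ✓ 0x2BC58  — 2 lookups
#1 VA=0x1213895 (r,kernel):
  lvl0: tbl 0x23, slot 9 ⇒ 0x2C007 (P1/RW1/US1/PS0)
  lvl1: tbl 0x2C, slot 19 ⇒ 0x2E007 (P1/RW1/US1/PS0)
  ✓ 0x2E895  — 2 lookups
#2 VA=0x5466 (r,kernel):
  lvl0: tbl 0x23, slot 0 ⇒ 0x32007 (P1/RW1/US1/PS0)
  lvl1: tbl 0x32, slot 5 ⇒ 0x34007 (P1/RW1/US1/PS0)
  ✓ 0x34466  — 2 lookups
#3 VA=0xE0F07C (r,kernel):
  lvl0: tbl 0x23, slot 7 ⇒ 0x38007 (P1/RW1/US1/PS0)
  lvl1: tbl 0x38, slot 15 ⇒ 0x47002 (P0/RW1/US0/PS0)
  → PAGE_NOT_PRESENT  (2 entries read)
#4 VA=0x601BBD (r,kernel):
  lvl0: tbl 0x23, slot 3 ⇒ 0x3B007 (P1/RW1/US1/PS0)
  lvl1: tbl 0x3B, slot 1 ⇒ 0x3D007 (P1/RW1/US1/PS0)
  ✓ 0x3DBBD  — 2 lookups
#5 VA=0x301BAFD (r,kernel):
  lvl0: tbl 0x23, slot 24 ⇒ 0x3E007 (P1/RW1/US1/PS0)
  lvl1: tbl 0x3E, slot 27 ⇒ 0x42007 (P1/RW1/US1/PS0)
  ✓ 0x42AFD  — 2 lookups
#6 VA=0x1801D6F (r,kernel):
  lvl0: tbl 0x23, slot 12 ⇒ 0x44007 (P1/RW1/US1/PS0)
  lvl1: tbl 0x44, slot 1 ⇒ 0x18000 (P0/RW0/US0/PS0)
  → PAGE_NOT_PRESENT  (2 entries read)

TLB: [["0x1213", "0x2E"], ["0x5", "0x34"], ["0x601", "0x3D"], ["0x301B", "0x42"]]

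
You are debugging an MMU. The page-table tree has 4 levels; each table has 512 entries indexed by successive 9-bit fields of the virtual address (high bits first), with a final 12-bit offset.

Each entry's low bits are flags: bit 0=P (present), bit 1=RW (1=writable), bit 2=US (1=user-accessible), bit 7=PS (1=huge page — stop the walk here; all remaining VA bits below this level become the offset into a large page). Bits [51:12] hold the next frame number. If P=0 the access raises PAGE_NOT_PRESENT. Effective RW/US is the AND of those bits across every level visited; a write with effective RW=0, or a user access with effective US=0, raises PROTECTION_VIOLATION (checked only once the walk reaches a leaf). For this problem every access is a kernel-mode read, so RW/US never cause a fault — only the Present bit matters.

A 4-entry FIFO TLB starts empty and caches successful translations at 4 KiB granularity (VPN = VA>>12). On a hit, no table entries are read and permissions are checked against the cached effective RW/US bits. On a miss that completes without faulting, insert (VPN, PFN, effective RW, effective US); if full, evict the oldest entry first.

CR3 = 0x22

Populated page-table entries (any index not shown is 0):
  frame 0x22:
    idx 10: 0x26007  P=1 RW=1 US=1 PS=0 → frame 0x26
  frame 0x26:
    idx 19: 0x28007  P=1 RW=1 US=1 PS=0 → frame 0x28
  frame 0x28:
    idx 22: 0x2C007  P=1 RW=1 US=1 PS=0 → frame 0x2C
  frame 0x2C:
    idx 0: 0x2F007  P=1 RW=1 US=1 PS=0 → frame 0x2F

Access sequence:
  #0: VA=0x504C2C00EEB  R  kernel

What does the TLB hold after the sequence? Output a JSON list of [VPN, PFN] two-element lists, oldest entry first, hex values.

Walk each access:
#0 VA=0x504C2C00EEB (r,kernel):
  lvl0: tbl 0x22, slot 10 ⇒ 0x26007 (P1/RW1/US1/PS0)
  lvl1: tbl 0x26, slot 19 ⇒ 0x28007 (P1/RW1/US1/PS0)
  lvl2: tbl 0x28, slot 22 ⇒ 0x2C007 (P1/RW1/US1/PS0)
  lvl3: tbl 0x2C, slot 0 ⇒ 0x2F007 (P1/RW1/US1/PS0)
  ⇒ phys 0x2FEEB  [4 reads]

TLB: [["0x504C2C00", "0x2F"]]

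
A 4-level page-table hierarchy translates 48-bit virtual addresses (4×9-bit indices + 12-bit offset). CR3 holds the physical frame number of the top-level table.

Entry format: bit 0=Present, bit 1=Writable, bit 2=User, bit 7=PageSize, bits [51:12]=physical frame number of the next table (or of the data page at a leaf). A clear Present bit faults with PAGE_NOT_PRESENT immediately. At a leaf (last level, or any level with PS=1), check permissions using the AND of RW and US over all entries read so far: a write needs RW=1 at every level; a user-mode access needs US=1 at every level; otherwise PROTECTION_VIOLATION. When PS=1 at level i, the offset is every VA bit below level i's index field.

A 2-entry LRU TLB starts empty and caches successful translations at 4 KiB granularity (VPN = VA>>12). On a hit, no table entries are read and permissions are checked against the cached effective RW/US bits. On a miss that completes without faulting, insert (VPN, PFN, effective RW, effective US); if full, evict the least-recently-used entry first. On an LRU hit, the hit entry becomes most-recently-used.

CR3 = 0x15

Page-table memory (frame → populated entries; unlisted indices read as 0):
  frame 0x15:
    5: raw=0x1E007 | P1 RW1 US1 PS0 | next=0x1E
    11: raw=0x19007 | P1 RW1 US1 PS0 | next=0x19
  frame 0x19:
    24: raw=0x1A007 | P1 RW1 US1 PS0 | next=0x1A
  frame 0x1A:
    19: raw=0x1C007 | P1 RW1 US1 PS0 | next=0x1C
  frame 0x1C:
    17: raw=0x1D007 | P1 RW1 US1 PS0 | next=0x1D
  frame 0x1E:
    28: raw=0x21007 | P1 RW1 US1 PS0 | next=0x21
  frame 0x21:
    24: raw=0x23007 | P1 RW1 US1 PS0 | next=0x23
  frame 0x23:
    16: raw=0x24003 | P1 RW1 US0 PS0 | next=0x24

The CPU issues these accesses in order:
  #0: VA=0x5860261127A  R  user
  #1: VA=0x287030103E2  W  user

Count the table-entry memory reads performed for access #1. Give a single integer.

Per-access translation:
#0 VA=0x5860261127A (r,user):
  lvl0: tbl 0x15, slot 11 ⇒ 0x19007 (P1/RW1/US1/PS0)
  lvl1: tbl 0x19, slot 24 ⇒ 0x1A007 (P1/RW1/US1/PS0)
  lvl2: tbl 0x1A, slot 19 ⇒ 0x1C007 (P1/RW1/US1/PS0)
  lvl3: tbl 0x1C, slot 17 ⇒ 0x1D007 (P1/RW1/US1/PS0)
  ⇒ phys 0x1D27A  [4 reads]
#1 VA=0x287030103E2 (w,user):
  lvl0: tbl 0x15, slot 5 ⇒ 0x1E007 (P1/RW1/US1/PS0)
  lvl1: tbl 0x1E, slot 28 ⇒ 0x21007 (P1/RW1/US1/PS0)
  lvl2: tbl 0x21, slot 24 ⇒ 0x23007 (P1/RW1/US1/PS0)
  lvl3: tbl 0x23, slot 16 ⇒ 0x24003 (P1/RW1/US0/PS0)
  ✗ PROTECTION_VIOLATION  [4 reads]

Entries read for #1: 4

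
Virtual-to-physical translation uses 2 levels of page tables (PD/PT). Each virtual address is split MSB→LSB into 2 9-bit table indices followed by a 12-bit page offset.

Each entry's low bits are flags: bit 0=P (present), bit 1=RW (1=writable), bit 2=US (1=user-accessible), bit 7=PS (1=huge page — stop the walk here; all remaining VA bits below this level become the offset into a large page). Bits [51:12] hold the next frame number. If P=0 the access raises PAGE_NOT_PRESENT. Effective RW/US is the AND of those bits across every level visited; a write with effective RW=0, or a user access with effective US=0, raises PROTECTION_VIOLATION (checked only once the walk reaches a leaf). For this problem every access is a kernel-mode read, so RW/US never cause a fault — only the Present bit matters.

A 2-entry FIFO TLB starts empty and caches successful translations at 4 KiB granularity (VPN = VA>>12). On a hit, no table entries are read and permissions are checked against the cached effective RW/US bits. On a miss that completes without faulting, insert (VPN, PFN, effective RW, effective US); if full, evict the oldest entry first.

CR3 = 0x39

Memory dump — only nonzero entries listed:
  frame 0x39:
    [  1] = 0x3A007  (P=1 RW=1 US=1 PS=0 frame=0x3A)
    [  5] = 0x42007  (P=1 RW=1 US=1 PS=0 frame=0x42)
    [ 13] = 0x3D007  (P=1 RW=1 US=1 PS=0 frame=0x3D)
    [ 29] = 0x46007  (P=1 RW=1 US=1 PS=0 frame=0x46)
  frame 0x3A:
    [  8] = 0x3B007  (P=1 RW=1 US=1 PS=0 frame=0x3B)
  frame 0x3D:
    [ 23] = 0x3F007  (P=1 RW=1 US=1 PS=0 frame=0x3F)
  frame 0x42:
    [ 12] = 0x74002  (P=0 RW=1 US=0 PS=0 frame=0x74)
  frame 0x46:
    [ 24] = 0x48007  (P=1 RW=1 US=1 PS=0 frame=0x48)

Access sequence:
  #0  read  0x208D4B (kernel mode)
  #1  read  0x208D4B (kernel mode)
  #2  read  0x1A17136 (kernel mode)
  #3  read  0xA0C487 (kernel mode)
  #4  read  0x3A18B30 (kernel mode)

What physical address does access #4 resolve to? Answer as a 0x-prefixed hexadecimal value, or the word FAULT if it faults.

Per-access translation:
#0 VA=0x208D4B (r,kernel):
  [0] read 0x39 idx=1: raw=0x3A007 flags P=1 W=1 U=1 S=0
  [1] read 0x3A idx=8: raw=0x3B007 flags P=1 W=1 U=1 S=0
  ⇒ phys 0x3BD4B  [2 reads]
#1 VA=0x208D4B (r,kernel):
  TLB hit vpn=0x208 → PA=0x3BD4B
#2 VA=0x1A17136 (r,kernel):
  [0] read 0x39 idx=13: raw=0x3D007 flags P=1 W=1 U=1 S=0
  [1] read 0x3D idx=23: raw=0x3F007 flags P=1 W=1 U=1 S=0
  ⇒ phys 0x3F136  [2 reads]
#3 VA=0xA0C487 (r,kernel):
  [0] read 0x39 idx=5: raw=0x42007 flags P=1 W=1 U=1 S=0
  [1] read 0x42 idx=12: raw=0x74002 flags P=0 W=1 U=0 S=0
  ✗ PAGE_NOT_PRESENT  [2 reads]
#4 VA=0x3A18B30 (r,kernel):
  [0] read 0x39 idx=29: raw=0x46007 flags P=1 W=1 U=1 S=0
  [1] read 0x46 idx=24: raw=0x48007 flags P=1 W=1 U=1 S=0
  ⇒ phys 0x48B30  [2 reads]

Access #4 PA: 0x48B30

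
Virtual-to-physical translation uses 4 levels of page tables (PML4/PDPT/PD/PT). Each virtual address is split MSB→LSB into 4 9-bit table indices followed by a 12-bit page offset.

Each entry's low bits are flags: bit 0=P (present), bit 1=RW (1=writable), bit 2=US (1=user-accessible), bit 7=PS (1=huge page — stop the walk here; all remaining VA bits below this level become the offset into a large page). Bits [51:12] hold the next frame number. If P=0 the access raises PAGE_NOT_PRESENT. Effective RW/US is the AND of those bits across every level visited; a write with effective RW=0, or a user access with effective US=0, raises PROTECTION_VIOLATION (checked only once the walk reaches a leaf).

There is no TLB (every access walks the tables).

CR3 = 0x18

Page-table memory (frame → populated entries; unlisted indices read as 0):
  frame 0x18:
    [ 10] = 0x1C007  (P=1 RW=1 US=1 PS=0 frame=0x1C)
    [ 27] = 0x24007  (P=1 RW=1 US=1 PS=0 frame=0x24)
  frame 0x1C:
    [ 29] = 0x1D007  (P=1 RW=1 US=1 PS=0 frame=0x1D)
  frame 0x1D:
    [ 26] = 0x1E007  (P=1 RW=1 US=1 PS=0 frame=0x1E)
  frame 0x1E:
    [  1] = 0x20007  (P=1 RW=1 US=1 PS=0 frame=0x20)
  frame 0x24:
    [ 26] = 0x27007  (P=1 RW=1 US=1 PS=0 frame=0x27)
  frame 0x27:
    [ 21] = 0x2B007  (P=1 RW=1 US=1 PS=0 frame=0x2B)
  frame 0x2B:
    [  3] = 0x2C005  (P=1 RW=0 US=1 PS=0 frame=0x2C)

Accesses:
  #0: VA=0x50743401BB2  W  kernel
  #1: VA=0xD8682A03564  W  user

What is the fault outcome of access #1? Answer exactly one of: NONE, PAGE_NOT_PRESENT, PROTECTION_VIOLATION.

Per-access translation:
#0 VA=0x50743401BB2 (w,kernel):
  L0: frame=0x18 idx=10 entry=0x1C007 [P=1 RW=1 US=1 PS=0]
  L1: frame=0x1C idx=29 entry=0x1D007 [P=1 RW=1 US=1 PS=0]
  L2: frame=0x1D idx=26 entry=0x1E007 [P=1 RW=1 US=1 PS=0]
  L3: frame=0x1E idx=1 entry=0x20007 [P=1 RW=1 US=1 PS=0]
  → PA=0x20BB2  (4 entries read)
#1 VA=0xD8682A03564 (w,user):
  L0: frame=0x18 idx=27 entry=0x24007 [P=1 RW=1 US=1 PS=0]
  L1: frame=0x24 idx=26 entry=0x27007 [P=1 RW=1 US=1 PS=0]
  L2: frame=0x27 idx=21 entry=0x2B007 [P=1 RW=1 US=1 PS=0]
  L3: frame=0x2B idx=3 entry=0x2C005 [P=1 RW=0 US=1 PS=0]
  → PROTECTION_VIOLATION  (4 entries read)

Access #1 fault: PROTECTION_VIOLATION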